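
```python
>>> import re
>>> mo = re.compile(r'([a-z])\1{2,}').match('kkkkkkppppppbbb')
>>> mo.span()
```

With `match`, the pattern is implicitly anchored at the beginning.
The match spans [0:6] → 'kkkkkk'.

(0, 6)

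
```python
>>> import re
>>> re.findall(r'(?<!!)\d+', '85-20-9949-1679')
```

['85', '20', '9949', '1679']

The negative lookaround is zero-width — it rules out positions where the adjacent text would match, without consuming anything.
Matches: at [0:2] → '85'; at [3:5] → '20'; at [6:10] → '9949'; at [11:15] → '1679'.
`findall` yields the raw match text (4 of them) because the pattern has no groups.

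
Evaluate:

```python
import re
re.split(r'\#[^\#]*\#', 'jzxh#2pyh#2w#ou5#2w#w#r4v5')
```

['jzxh', '2w', '2w', 'r4v5']

`split` removes every match and returns the 4 fragments in between.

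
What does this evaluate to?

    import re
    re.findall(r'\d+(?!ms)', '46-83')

Because the assertion is negative and zero-width, positions next to the forbidden text are skipped.
Scanning left to right: at [0:2] → '46'; at [3:5] → '83'.
Since nothing is captured, `findall` lists the 2 matched substrings directly.

['46', '83']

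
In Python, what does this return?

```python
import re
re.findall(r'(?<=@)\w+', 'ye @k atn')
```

Lookahead/lookbehind check context without consuming it, so the matched span excludes the asserted characters.
Scanning left to right: at [4:5] → 'k'.
`findall` yields the raw match text (1 of them) because the pattern has no groups.

['k']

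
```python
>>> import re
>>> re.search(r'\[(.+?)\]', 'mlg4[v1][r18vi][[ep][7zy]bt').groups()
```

('v1',)

The match spans [4:8] → '[v1]'.
Captured: group 1 = 'v1'.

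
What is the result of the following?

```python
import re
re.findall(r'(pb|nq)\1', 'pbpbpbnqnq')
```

The backreference `\1` re-matches whatever the first group consumed, character for character.
Matches: at [0:4] match 'pbpb', group 1 = 'pb'; at [6:10] match 'nqnq', group 1 = 'nq'.
`findall` collects group 1 from each match (2 total).

['pb', 'nq']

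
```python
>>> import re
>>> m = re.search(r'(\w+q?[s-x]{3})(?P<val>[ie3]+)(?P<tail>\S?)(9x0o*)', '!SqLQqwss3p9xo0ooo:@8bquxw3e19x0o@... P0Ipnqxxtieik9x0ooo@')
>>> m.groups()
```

The match spans [20:33] → '8bquxw3e19x0o'.
Captured: group 1 = '8bquxw', group 2 = '3e', group 3 = '1', group 4 = '9x0o'.

('8bquxw', '3e', '1', '9x0o')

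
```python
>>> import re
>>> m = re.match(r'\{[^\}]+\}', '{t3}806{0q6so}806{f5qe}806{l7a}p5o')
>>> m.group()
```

'{t3}'

With `match`, the pattern is implicitly anchored at the beginning.
The match spans [0:4] → '{t3}'.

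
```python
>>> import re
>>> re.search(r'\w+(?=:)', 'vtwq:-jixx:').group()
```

Because the assertion is zero-width, the text it checks is not consumed and won't appear in the result.
The match spans [0:4] → 'vtwq'.

'vtwq'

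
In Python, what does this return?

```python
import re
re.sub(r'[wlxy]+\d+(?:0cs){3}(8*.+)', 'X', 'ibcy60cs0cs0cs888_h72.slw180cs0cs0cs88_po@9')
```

`sub` substitutes 'X' at each match site.

'ibcX'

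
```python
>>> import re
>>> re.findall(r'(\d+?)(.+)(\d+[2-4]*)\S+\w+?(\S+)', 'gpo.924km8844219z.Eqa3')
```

[('9', '24km884421', '9', '3')]

Lazy quantifiers expand one character at a time until the remainder of the pattern can match.
4 groups means the one result is a tuple of 4 captured strings — 1 here.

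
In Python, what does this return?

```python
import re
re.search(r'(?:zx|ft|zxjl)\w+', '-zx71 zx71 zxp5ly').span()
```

(1, 5)

The match spans [1:5] → 'zx71'.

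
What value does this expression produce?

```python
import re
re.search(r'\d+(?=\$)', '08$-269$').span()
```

Because the assertion is zero-width, the text it checks is not consumed and won't appear in the result.
`re.search` scans for the first position where the pattern succeeds.
The match spans [0:2] → '08'.

(0, 2)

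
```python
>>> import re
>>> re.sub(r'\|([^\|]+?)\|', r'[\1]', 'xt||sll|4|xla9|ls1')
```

'xt|[sll]4[xla9]ls1'

Matches: at [3:8] → '|sll|'; at [9:15] → '|xla9|'.
Each match is replaced using the text its own group 1 captured.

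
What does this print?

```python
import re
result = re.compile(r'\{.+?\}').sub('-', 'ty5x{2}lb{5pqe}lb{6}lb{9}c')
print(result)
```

ty5x-lb-lb-lb-c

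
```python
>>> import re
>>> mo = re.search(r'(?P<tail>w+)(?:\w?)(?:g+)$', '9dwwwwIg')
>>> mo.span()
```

(2, 8)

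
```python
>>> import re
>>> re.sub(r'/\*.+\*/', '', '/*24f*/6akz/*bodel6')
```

'6akz/*bodel6'

Matches: at [0:7] → '/*24f*/'.
`sub` substitutes '' at each match site.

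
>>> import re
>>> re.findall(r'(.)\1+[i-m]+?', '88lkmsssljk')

['8', 's']

The backreference `\1` re-matches whatever the first group consumed, character for character.
Because there's exactly one group, `findall` drops the full match and keeps group 1 from each hit.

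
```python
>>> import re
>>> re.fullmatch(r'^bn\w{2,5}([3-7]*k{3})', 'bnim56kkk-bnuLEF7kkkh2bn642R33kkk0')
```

None

The pattern matches anchored at the start of the string; then the literal 'bn', then 2 to 5 of a word character; then zero or more of a character in [3-7], then exactly 3 of a literal 'k' (captured).
`re.fullmatch` is like wrapping the pattern in `^…$` (in single-line mode).
Here the string isn't matched end-to-end, so the call returns None.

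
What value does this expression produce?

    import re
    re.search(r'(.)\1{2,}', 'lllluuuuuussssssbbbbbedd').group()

'llll'

The backreference `\1` re-matches whatever the first group consumed, character for character.
`search` walks the string left to right and returns the first match it finds.
The match spans [0:4] → 'llll'.
Captured: group 1 = 'l'.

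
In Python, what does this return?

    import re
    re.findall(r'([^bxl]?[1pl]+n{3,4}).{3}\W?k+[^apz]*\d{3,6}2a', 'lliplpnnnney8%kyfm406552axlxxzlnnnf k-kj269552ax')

This matches optionally any character except [bxl], then one or more of one of [1pl], then 3 to 4 of the literal 'n' (captured); then exactly 3 of any character, then optionally a non-word character, then one or more of a literal 'k'; then zero or more of any character except [apz], then 3 to 6 of a digit, then the literal '2a'.
Walking the string: at [2:25] match 'iplpnnnney8%kyfm406552a', group 1 = 'iplpnnnn'; at [29:47] match 'zlnnnf k-kj269552a', group 1 = 'zlnnn'.
`findall` collects group 1 from each match (2 total).

['iplpnnnn', 'zlnnn']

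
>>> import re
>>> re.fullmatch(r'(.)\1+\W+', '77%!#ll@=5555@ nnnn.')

`\1` is not a pattern — it's the concrete string captured by group 1, re-applied verbatim.
`fullmatch` succeeds only if the pattern covers the string from start to end.
Here the pattern can't cover the whole string, so the call returns None.

None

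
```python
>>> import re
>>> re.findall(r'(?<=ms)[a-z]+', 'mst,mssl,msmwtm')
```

['t', 'sl', 'mwtm']

The positive lookaround only admits positions where the adjacent text matches; those characters stay outside the span.
No capturing groups, so `findall` returns the 3 full match strings.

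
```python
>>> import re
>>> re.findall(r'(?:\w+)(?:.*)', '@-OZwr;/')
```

['OZwr;/']

The pattern matches one or more of a word character (non-capturing group); then zero or more of any character (non-capturing group).
With no groups in the pattern, `findall` gives back each whole match — 1 here.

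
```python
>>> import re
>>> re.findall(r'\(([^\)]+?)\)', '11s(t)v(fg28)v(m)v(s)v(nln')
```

['t', 'fg28', 'm', 's']

Scanning left to right: at [3:6] match '(t)', group 1 = 't'; at [7:13] match '(fg28)', group 1 = 'fg28'; at [14:17] match '(m)', group 1 = 'm'; at [18:21] match '(s)', group 1 = 's'.
Because there's exactly one group, `findall` drops the full match and keeps group 1 from each hit.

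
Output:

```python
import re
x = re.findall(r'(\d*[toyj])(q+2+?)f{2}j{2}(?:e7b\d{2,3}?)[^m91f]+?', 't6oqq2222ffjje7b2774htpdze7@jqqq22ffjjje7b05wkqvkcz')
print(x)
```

[('6o', 'qq2222')]

Pattern: zero or more of a digit, then one of [toyj] (captured); then one or more of the literal 'q', then one or more of the literal '2' (lazy) (captured); then exactly 2 of the literal 'f', then exactly 2 of a literal 'j'; then the literal 'e7b', then 2 to 3 of a digit (lazy) (non-capturing group); then one or more of any character except [m91f] (lazy).
Walking the string: at [1:19] match '6oqq2222ffjje7b277', groups = ('6o', 'qq2222').
2 groups means the one result is a tuple of 2 captured strings — 1 here.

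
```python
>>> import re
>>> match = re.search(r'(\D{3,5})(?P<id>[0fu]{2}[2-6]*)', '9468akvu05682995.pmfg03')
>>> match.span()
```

(4, 11)

The pattern matches 3 to 5 of a non-digit (captured); then exactly 2 of one of [0fu], then zero or more of a character in [2-6] (captured as 'id').
The match spans [4:11] → 'akvu056'.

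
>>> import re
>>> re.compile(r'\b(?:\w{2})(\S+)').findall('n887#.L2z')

['87#.L2z']

Pattern: a word boundary (`\b`, zero-width); then exactly 2 of a word character (non-capturing group); then one or more of a non-whitespace character (captured).
With a single group, `findall` returns only what that group captured — 1 item.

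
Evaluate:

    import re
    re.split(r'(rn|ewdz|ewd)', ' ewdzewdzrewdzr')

The regex engine tests alternatives in the order written; an earlier branch that matches wins even if a later one would match more.
Matches to split on: at [1:5] → 'ewdz'; at [5:9] → 'ewdz'; at [10:14] → 'ewdz'.
Because the pattern has a capturing group, `split` also inserts each captured text between the pieces.

[' ', 'ewdz', '', 'ewdz', 'r', 'ewdz', 'r']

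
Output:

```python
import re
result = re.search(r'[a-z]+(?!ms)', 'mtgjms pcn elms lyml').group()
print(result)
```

`(?!…)`/`(?<!…)` only lets a position through if the neighbouring text does NOT match; no characters are consumed.
`re.search` tries every starting position until one works.
The match spans [0:6] → 'mtgjms'.

mtgjms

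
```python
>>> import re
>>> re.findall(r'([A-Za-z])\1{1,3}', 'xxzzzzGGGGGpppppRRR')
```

The backreference `\1` re-matches whatever the first group consumed, character for character.
Matches: at [0:2] match 'xx', group 1 = 'x'; at [2:6] match 'zzzz', group 1 = 'z'; at [6:10] match 'GGGG', group 1 = 'G'; at [11:15] match 'pppp', group 1 = 'p'; at [16:19] match 'RRR', group 1 = 'R'.
`findall` collects group 1 from each match (5 total).

['x', 'z', 'G', 'p', 'R']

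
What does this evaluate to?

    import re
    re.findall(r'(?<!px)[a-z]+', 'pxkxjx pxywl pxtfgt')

['pxkxjx', 'pxywl', 'pxtfgt']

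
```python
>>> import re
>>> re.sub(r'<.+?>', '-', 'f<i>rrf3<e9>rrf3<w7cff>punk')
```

'f-rrf3-rrf3-punk'

With the lazy modifier that quantifier settles for the fewest repetitions that let the rest of the pattern succeed (the atoms after it are unaffected and can still be greedy).
Each match is replaced by '-'.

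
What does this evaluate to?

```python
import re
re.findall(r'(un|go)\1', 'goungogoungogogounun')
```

['go', 'go', 'un']

A backreference is literal: `\1` must see the identical characters the first group matched.
Because there's exactly one group, `findall` drops the full match and keeps group 1 from each hit.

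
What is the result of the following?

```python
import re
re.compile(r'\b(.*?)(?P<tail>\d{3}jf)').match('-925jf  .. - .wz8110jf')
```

None

`match` is anchored at position 0; if the pattern doesn't fit there, it returns None.
Here the string doesn't start with a match, so the call returns None.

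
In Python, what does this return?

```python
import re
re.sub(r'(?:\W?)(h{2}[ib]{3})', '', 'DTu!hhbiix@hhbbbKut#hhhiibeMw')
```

This matches optionally a non-word character (non-capturing group); then exactly 2 of a literal 'h', then exactly 3 of one of [ib] (captured).
Every occurrence is swapped for ''.

'DTuxKut#heMw'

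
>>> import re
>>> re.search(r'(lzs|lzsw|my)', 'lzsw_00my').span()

(0, 3)

`|` is ordered: at each position the engine commits to the first alternative that works.
`search` walks the string left to right and returns the first match it finds.
The match spans [0:3] → 'lzs'.
Captured: group 1 = 'lzs'.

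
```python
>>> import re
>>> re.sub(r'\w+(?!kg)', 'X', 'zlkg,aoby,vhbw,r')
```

The negative lookaround is zero-width — it rules out positions where the adjacent text would match, without consuming anything.
Matches: at [0:4] → 'zlkg'; at [5:9] → 'aoby'; at [10:14] → 'vhbw'; at [15:16] → 'r'.
`sub` substitutes 'X' at each match site.

'X,X,X,X'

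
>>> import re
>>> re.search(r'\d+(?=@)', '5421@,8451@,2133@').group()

The `(?=…)`/`(?<=…)` assertion just peeks at neighbouring text; it doesn't advance the match position.
The match spans [0:4] → '5421'.

'5421'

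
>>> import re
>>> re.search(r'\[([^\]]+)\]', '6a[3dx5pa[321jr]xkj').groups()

('3dx5pa[321jr',)

Unlike `match`, `search` isn't anchored — it looks for the pattern anywhere in the string.
The match spans [2:16] → '[3dx5pa[321jr]'.
Captured: group 1 = '3dx5pa[321jr'.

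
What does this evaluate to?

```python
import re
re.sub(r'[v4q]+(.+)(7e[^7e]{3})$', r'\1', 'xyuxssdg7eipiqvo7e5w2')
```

'xyuxssdg7eipio'

The pattern matches one or more of one of [v4q]; then one or more of any character (captured); then the literal '7e', then exactly 3 of any character except [7e] (captured); then anchored at the end.
Matches: at [13:21] → 'qvo7e5w2'.
Each match is replaced using the text its own group 1 captured.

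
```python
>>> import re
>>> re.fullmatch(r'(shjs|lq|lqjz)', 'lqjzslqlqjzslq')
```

None

`re.fullmatch` requires the pattern to consume the entire string.
Here there's no way to consume every character, so the call returns None.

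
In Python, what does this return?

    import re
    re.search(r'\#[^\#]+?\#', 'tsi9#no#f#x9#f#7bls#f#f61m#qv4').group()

'#no#'

Unlike `match`, `search` isn't anchored — it looks for the pattern anywhere in the string.
The match spans [4:8] → '#no#'.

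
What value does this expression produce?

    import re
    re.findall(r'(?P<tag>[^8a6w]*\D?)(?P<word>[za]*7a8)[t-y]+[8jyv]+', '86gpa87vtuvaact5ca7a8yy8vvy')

[('ct5ca', '7a8')]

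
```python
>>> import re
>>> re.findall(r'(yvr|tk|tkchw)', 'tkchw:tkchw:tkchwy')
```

The regex engine tests alternatives in the order written; an earlier branch that matches wins even if a later one would match more.
Matches: at [0:2] match 'tk', group 1 = 'tk'; at [6:8] match 'tk', group 1 = 'tk'; at [12:14] match 'tk', group 1 = 'tk'.
One capturing group, so `findall` returns just the captured substring from each match — 3 in all.

['tk', 'tk', 'tk']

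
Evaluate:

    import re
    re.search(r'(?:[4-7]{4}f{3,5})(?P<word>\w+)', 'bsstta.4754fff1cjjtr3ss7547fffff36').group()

The pattern matches exactly 4 of a character in [4-7], then 3 to 5 of the literal 'f' (non-capturing group); then one or more of a word character (captured as 'word').
Unlike `match`, `search` isn't anchored — it looks for the pattern anywhere in the string.
The match spans [7:34] → '4754fff1cjjtr3ss7547fffff36'.
Captured: group 1 = '1cjjtr3ss7547fffff36'.

'4754fff1cjjtr3ss7547fffff36'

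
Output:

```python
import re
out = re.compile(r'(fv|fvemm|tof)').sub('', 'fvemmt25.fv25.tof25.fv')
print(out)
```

emmt25.25.25.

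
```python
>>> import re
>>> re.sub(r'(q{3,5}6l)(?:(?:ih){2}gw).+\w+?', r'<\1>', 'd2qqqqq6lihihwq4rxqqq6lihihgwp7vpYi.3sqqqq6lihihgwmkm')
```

The replacement refers to a captured group, so each match is rewritten using its own captured text.

'd2qqqqq6lihihwq4rx<qqq6l>'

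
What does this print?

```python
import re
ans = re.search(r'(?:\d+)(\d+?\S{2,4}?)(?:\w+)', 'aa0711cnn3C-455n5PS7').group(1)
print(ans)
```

The pattern matches one or more of a digit (non-capturing group); then one or more of a digit (lazy), then 2 to 4 of a non-whitespace character (lazy) (captured); then one or more of a word character (non-capturing group).
Unlike `match`, `search` isn't anchored — it looks for the pattern anywhere in the string.
The match spans [2:11] → '0711cnn3C'.
Captured: group 1 = '1cn'.

1cn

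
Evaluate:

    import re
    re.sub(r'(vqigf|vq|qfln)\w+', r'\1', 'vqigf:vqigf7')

'vq:vqigf'

The regex engine tests alternatives in the order written; an earlier branch that matches wins even if a later one would match more.
The replacement refers to a captured group, so each match is rewritten using its own captured text.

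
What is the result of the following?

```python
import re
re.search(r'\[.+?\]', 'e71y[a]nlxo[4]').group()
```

'[a]'

Unlike `match`, `search` isn't anchored — it looks for the pattern anywhere in the string.
The match spans [4:7] → '[a]'.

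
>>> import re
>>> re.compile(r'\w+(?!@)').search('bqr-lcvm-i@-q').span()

A negative assertion filters positions out without eating any characters.
`re.search` scans for the first position where the pattern succeeds.
The match spans [0:3] → 'bqr'.

(0, 3)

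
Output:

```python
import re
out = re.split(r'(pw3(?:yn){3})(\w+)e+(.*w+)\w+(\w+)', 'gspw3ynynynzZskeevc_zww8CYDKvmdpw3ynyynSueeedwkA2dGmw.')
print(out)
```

`re.split` interleaves the captured-group text with the surrounding fragments.

['gs', 'pw3ynynyn', 'zZskeevc_zww8CYDKvmdpw3ynyynSuee', 'dw', 'w', '.']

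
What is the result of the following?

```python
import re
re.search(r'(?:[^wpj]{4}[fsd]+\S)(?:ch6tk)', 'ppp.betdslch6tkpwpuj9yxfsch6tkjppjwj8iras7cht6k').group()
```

'.betdslch6tk'

This matches exactly 4 of any character except [wpj], then one or more of one of [fsd], then a non-whitespace character (non-capturing group); then the literal 'ch6', then the literal 'tk' (non-capturing group).
`re.search` scans for the first position where the pattern succeeds.
The match spans [3:15] → '.betdslch6tk'.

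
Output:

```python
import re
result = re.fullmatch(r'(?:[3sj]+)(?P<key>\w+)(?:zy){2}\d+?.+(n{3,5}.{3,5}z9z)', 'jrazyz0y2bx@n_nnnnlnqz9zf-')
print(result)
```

This matches one or more of one of [3sj] (non-capturing group); then one or more of a word character (captured as 'key'); then the literal 'zy' repeated 2 times, then one or more of a digit (lazy), then one or more of any character; then 3 to 5 of a literal 'n', then 3 to 5 of any character, then the literal 'z9z' (captured).
`re.fullmatch` requires the pattern to consume the entire string.
Here there's no way to consume every character, so the call returns None.

None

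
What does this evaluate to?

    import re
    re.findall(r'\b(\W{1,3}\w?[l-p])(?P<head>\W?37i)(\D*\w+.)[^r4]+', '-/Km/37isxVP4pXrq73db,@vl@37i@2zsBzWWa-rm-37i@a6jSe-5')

[(',@vl', '@37i', '@2zsBzWWa')]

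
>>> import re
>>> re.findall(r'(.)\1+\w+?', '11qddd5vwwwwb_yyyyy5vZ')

The backreference `\1` re-matches whatever the first group consumed, character for character.
One capturing group, so `findall` returns just the captured substring from each match — 4 in all.

['1', 'd', 'w', 'y']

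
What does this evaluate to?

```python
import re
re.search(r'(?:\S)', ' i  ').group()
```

The pattern matches a non-whitespace character (non-capturing group).
Unlike `match`, `search` isn't anchored — it looks for the pattern anywhere in the string.
The match spans [1:2] → 'i'.

'i'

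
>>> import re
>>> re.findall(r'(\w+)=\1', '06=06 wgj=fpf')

The backreference `\1` re-matches whatever the first group consumed, character for character.
One capturing group, so `findall` returns just the captured substring from the one match — 1 in all.

['06']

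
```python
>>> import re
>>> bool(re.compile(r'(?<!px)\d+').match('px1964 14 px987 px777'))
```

`re.match` only tries the pattern at the start of the string.
Here the pattern fails at index 0, so the call returns None, and `bool(None)` is False.

False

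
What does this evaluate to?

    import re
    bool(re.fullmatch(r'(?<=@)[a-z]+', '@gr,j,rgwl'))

The `(?=…)`/`(?<=…)` assertion just peeks at neighbouring text; it doesn't advance the match position.
`re.fullmatch` requires the pattern to consume the entire string.
Here there's no way to consume every character, so the call returns None, and `bool(None)` is False.

False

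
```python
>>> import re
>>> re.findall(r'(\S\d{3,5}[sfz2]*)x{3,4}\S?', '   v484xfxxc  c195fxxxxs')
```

['c195f']

One capturing group, so `findall` returns just the captured substring from the one match — 1 in all.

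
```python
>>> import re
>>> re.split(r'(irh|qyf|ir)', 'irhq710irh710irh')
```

['', 'irh', 'q710', 'irh', '710', 'irh', '']

The regex engine tests alternatives in the order written; an earlier branch that matches wins even if a later one would match more.
Because the pattern has a capturing group, `split` also inserts each captured text between the pieces.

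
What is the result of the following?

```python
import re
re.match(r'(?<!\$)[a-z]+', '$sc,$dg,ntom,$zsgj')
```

None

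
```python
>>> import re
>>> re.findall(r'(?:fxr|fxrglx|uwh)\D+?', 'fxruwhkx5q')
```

['fxru']

No capturing groups, so `findall` returns the 1 full match string.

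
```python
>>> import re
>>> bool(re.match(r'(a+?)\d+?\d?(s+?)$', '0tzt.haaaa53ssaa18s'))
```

False

Pattern: one or more of a literal 'a' (lazy) (captured); then one or more of a digit (lazy), then optionally a digit; then one or more of a literal 's' (lazy) (captured); then anchored at the end.
`match` is anchored at position 0; if the pattern doesn't fit there, it returns None.
Here position 0 doesn't satisfy it, so the call returns None, and `bool(None)` is False.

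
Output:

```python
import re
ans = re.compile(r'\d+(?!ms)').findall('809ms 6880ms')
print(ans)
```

`(?!…)`/`(?<!…)` only lets a position through if the neighbouring text does NOT match; no characters are consumed.
Matches: at [0:2] → '80'; at [6:9] → '688'.
`findall` yields the raw match text (2 of them) because the pattern has no groups.

['80', '688']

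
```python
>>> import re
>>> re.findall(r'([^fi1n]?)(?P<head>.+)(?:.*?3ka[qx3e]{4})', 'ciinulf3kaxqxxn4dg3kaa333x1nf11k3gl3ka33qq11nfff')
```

[('c', 'iinulf3kaxqxxn4dg3kaa333x1nf11k3gl')]

Pattern: optionally any character except [fi1n] (captured); then one or more of any character (captured as 'head'); then zero or more of any character (lazy), then the literal '3ka', then exactly 4 of one of [qx3e] (non-capturing group).
Matches: at [0:42] match 'ciinulf3kaxqxxn4dg3kaa333x1nf11k3gl3ka33qq', groups = ('c', 'iinulf3kaxqxxn4dg3kaa333x1nf11k3gl').
Multiple groups make `findall` return tuples — one 2-tuple for the one match.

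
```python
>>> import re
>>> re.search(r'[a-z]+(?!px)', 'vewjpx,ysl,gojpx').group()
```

The negative lookaround is zero-width — it rules out positions where the adjacent text would match, without consuming anything.
Unlike `match`, `search` isn't anchored — it looks for the pattern anywhere in the string.
The match spans [0:6] → 'vewjpx'.

'vewjpx'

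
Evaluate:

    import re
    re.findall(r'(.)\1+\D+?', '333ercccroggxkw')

['3', 'c', 'g']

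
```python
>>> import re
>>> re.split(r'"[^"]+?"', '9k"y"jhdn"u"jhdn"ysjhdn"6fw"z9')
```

['9k', 'jhdn', 'jhdn', '6fw"z9']

The string is cut at each match, leaving 4 pieces.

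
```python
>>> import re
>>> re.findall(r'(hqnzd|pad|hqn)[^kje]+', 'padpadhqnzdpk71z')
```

`findall` collects group 1 from the one match (1 total).

['pad']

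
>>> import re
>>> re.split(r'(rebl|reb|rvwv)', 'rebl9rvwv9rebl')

The regex engine tests alternatives in the order written; an earlier branch that matches wins even if a later one would match more.
Matches to split on: at [0:4] → 'rebl'; at [5:9] → 'rvwv'; at [10:14] → 'rebl'.
Because the pattern has a capturing group, `split` also inserts each captured text between the pieces.

['', 'rebl', '9', 'rvwv', '9', 'rebl', '']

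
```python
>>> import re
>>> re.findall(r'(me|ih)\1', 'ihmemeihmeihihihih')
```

`\1` is not a pattern — it's the concrete string captured by group 1, re-applied verbatim.
One capturing group, so `findall` returns just the captured substring from each match — 3 in all.

['me', 'ih', 'ih']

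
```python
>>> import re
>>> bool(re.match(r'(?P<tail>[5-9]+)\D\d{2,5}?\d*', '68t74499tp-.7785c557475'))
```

Pattern: one or more of a character in [5-9] (captured as 'tail'); then a non-digit, then 2 to 5 of a digit (lazy), then zero or more of a digit.
`re.match` won't scan ahead — the pattern has to work from the very first character.
The match spans [0:8] → '68t74499'.
Captured: group 1 = '68'.

True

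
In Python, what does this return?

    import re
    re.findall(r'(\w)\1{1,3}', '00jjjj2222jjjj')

['0', 'j', '2', 'j']

`\1` is not a pattern — it's the concrete string captured by group 1, re-applied verbatim.
With a single group, `findall` returns only what that group captured — 4 items.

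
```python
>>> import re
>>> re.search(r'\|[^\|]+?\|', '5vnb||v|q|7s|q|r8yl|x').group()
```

'|v|'

The match spans [5:8] → '|v|'.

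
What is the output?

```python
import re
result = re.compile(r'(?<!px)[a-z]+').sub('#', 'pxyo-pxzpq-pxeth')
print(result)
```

#-#-#

`(?!…)`/`(?<!…)` only lets a position through if the neighbouring text does NOT match; no characters are consumed.
Matches: at [0:4] → 'pxyo'; at [5:10] → 'pxzpq'; at [11:16] → 'pxeth'.
`sub` substitutes '#' at each match site.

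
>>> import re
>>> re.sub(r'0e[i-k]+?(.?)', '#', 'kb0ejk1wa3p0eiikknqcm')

Pattern: the literal '0e', then one or more of a character in [i-k] (lazy); then optionally any character (captured).
Every occurrence is swapped for '#'.

'kb#1wa3p#kknqcm'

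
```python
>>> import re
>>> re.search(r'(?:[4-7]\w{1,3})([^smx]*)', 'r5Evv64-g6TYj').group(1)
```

'64-g6TYj'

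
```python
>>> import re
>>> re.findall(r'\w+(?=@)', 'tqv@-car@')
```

['tqv', 'car']

Lookahead/lookbehind check context without consuming it, so the matched span excludes the asserted characters.
Scanning left to right: at [0:3] → 'tqv'; at [5:8] → 'car'.
Since nothing is captured, `findall` lists the 2 matched substrings directly.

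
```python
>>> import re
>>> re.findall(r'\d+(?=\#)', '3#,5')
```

['3']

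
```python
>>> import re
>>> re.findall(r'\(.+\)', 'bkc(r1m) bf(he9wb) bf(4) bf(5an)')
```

['(r1m) bf(he9wb) bf(4) bf(5an)']

Walking the string: at [3:32] → '(r1m) bf(he9wb) bf(4) bf(5an)'.
Since nothing is captured, `findall` lists the 1 matched substring directly.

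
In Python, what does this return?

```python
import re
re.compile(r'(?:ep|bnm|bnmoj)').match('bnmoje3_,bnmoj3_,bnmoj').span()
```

(0, 3)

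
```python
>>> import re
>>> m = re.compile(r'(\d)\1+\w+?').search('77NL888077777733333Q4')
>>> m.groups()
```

('7',)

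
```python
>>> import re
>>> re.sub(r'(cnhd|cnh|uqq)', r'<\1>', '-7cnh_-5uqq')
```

The replacement refers to a captured group, so each match is rewritten using its own captured text.

'-7<cnh>_-5<uqq>'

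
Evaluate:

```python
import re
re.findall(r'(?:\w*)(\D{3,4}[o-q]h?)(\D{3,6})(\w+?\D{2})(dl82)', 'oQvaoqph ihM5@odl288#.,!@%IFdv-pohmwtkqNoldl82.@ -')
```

[('v-poh', 'mwtkq', 'Nol', 'dl82')]

Pattern: zero or more of a word character (non-capturing group); then 3 to 4 of a non-digit, then a character in [o-q], then optionally a literal 'h' (captured); then 3 to 6 of a non-digit (captured); then one or more of a word character (lazy), then exactly 2 of a non-digit (captured); then the literal 'dl', then the literal '82' (captured).
4 groups means the one result is a tuple of 4 captured strings — 1 here.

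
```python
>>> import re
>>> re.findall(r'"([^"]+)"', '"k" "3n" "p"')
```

Walking the string: at [0:3] match '"k"', group 1 = 'k'; at [4:8] match '"3n"', group 1 = '3n'; at [9:12] match '"p"', group 1 = 'p'.
Because there's exactly one group, `findall` drops the full match and keeps group 1 from each hit.

['k', '3n', 'p']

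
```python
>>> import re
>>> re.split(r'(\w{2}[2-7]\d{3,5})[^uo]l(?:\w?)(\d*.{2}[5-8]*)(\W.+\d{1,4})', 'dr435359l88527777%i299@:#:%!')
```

['', 'dr43535', '8527777', '%i299', '@:#:%!']

This matches exactly 2 of a word character, then a character in [2-7], then 3 to 5 of a digit (captured); then any character except [uo], then the literal 'l'; then optionally a word character (non-capturing group); then zero or more of a digit, then exactly 2 of any character, then zero or more of a character in [5-8] (captured); then a non-word character, then one or more of any character, then 1 to 4 of a digit (captured).
Matches to split on: at [0:22] → 'dr435359l88527777%i299'.
The group in the pattern means `split` returns the separators' captures alongside the pieces.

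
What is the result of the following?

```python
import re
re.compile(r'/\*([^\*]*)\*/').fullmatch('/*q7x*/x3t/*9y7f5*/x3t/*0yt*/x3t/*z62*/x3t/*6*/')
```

None

For `fullmatch`, every character of the input must be accounted for by the pattern.
Here there's no way to consume every character, so the call returns None.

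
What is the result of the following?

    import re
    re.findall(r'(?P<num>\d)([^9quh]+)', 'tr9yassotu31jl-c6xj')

[('9', 'yassot'), ('3', '1jl-c6xj')]

Pattern: a digit (captured as 'num'); then one or more of any character except [9quh] (captured).
Multiple groups make `findall` return tuples — one 2-tuple for each match.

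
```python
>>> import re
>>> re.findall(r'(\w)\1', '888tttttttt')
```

['8', 't', 't', 't', 't']

After group 1 captures some text, `\1` only succeeds where that same text appears again.
One capturing group, so `findall` returns just the captured substring from each match — 5 in all.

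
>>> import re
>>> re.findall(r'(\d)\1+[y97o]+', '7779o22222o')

['7', '2']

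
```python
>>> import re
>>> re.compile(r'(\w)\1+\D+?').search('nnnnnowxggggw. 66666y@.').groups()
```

('n',)

The match spans [0:6] → 'nnnnno'.
Captured: group 1 = 'n'.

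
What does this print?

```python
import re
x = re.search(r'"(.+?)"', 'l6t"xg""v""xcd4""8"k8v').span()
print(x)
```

(3, 7)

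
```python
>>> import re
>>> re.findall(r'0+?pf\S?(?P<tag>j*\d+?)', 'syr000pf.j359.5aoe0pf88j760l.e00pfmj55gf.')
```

['j3', '8', 'j5']

Pattern: one or more of the literal '0' (lazy), then the literal 'pf', then optionally a non-whitespace character; then zero or more of the literal 'j', then one or more of a digit (lazy) (captured as 'tag').
With a single group, `findall` returns only what that group captured — 3 items.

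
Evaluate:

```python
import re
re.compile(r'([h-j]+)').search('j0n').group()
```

'j'

Pattern: one or more of a character in [h-j] (captured).
The match spans [0:1] → 'j'.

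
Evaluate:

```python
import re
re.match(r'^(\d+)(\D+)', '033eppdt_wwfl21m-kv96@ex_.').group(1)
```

'033'

The match spans [0:13] → '033eppdt_wwfl'.
Captured: group 1 = '033', group 2 = 'eppdt_wwfl'.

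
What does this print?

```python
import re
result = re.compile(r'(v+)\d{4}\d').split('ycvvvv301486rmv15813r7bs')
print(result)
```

['yc', 'vvvv', '6rm', 'v', 'r7bs']

Pattern: one or more of a literal 'v' (captured); then exactly 4 of a digit, then a digit.
`re.split` interleaves the captured-group text with the surrounding fragments.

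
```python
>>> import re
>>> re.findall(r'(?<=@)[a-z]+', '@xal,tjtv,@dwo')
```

['xal', 'dwo']

The positive lookaround only admits positions where the adjacent text matches; those characters stay outside the span.
With no groups in the pattern, `findall` gives back each whole match — 2 here.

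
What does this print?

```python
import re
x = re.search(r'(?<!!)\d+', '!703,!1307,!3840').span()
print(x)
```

Because the assertion is negative and zero-width, positions next to the forbidden text are skipped.
`re.search` scans for the first position where the pattern succeeds.
The match spans [2:4] → '03'.

(2, 4)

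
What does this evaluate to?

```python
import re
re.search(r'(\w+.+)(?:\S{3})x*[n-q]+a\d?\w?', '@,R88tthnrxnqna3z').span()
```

(2, 17)

The pattern matches one or more of a word character, then one or more of any character (captured); then exactly 3 of a non-whitespace character (non-capturing group); then zero or more of a literal 'x', then one or more of a character in [n-q]; then the literal 'a', then optionally a digit, then optionally a word character.
The match spans [2:17] → 'R88tthnrxnqna3z'.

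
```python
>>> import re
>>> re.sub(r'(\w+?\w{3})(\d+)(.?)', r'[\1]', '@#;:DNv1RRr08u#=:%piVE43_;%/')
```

The pattern matches one or more of a word character (lazy), then exactly 3 of a word character (captured); then one or more of a digit (captured); then optionally any character (captured).
Lazy quantifiers expand one character at a time until the remainder of the pattern can match.
Matches: at [4:14] → 'DNv1RRr08u'; at [18:25] → 'piVE43_'.
Each match is replaced using the text its own group 1 captured.

'@#;:[DNv1RRr]#=:%[piVE];%/'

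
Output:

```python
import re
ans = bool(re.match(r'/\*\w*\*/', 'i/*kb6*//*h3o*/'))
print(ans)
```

`re.match` won't scan ahead — the pattern has to work from the very first character.
Here the string doesn't start with a match, so the call returns None, and `bool(None)` is False.

False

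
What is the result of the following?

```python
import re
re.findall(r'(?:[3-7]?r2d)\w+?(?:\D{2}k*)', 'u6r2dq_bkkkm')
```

['6r2dq_bkkk']

A `+?`/`*?`/`{m,n}?` starts at its minimum and grows only as far as needed for what follows to match.
`findall` yields the raw match text (1 of them) because the pattern has no groups.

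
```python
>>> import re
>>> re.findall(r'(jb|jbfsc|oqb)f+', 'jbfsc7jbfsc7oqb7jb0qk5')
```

Matches: at [0:3] match 'jbf', group 1 = 'jb'; at [6:9] match 'jbf', group 1 = 'jb'.
With a single group, `findall` returns only what that group captured — 2 items.

['jb', 'jb']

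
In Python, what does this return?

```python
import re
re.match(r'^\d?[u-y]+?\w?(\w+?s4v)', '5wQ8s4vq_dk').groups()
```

This matches anchored at the start of the string; then optionally a digit, then one or more of a character in [u-y] (lazy); then optionally a word character; then one or more of a word character (lazy), then the literal 's4v' (captured).
`re.match` won't scan ahead — the pattern has to work from the very first character.
The match spans [0:7] → '5wQ8s4v'.
Captured: group 1 = '8s4v'.

('8s4v',)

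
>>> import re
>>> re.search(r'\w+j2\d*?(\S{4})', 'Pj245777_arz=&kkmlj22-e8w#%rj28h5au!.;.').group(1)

'4577'

Pattern: one or more of a word character, then the literal 'j2', then zero or more of a digit (lazy); then exactly 4 of a non-whitespace character (captured).
`re.search` tries every starting position until one works.
The match spans [0:7] → 'Pj24577'.
Captured: group 1 = '4577'.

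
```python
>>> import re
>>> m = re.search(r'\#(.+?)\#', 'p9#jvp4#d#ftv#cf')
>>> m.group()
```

'#jvp4#'

The match spans [2:8] → '#jvp4#'.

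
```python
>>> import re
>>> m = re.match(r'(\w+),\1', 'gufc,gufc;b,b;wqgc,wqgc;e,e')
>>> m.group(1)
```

'gufc'

The match spans [0:9] → 'gufc,gufc'.
Captured: group 1 = 'gufc'.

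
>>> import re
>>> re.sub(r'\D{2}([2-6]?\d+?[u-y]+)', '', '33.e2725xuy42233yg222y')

'3342233'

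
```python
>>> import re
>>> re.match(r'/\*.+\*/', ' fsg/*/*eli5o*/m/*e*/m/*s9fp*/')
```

`re.match` won't scan ahead — the pattern has to work from the very first character.
Here the pattern fails at index 0, so the call returns None.

None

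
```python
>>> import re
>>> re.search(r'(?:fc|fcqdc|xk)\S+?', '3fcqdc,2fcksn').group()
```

'fcq'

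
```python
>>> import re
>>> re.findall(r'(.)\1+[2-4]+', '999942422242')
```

['9']

After group 1 captures some text, `\1` only succeeds where that same text appears again.
Walking the string: at [0:12] match '999942422242', group 1 = '9'.
Because there's exactly one group, `findall` drops the full match and keeps group 1 from the one hit.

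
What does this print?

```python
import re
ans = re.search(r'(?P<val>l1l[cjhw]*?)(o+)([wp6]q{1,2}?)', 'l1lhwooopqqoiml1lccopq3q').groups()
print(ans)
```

('l1lhw', 'ooo', 'pq')

The match spans [0:10] → 'l1lhwooopq'.
Captured: group 1 = 'l1lhw', group 2 = 'ooo', group 3 = 'pq'.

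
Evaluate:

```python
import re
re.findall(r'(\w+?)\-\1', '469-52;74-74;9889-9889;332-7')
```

The backreference `\1` re-matches whatever the first group consumed, character for character.
Because there's exactly one group, `findall` drops the full match and keeps group 1 from each hit.

['74', '9889']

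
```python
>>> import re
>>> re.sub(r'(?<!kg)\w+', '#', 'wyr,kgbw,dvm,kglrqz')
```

The negative lookahead/lookbehind blocks any match where the forbidden context is present.
Matches: at [0:3] → 'wyr'; at [4:8] → 'kgbw'; at [9:12] → 'dvm'; at [13:19] → 'kglrqz'.
`sub` substitutes '#' at each match site.

'#,#,#,#'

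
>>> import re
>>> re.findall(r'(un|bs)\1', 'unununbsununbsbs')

After group 1 captures some text, `\1` only succeeds where that same text appears again.
Walking the string: at [0:4] match 'unun', group 1 = 'un'; at [8:12] match 'unun', group 1 = 'un'; at [12:16] match 'bsbs', group 1 = 'bs'.
One capturing group, so `findall` returns just the captured substring from each match — 3 in all.

['un', 'un', 'bs']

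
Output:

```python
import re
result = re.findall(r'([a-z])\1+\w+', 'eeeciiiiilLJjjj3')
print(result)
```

After group 1 captures some text, `\1` only succeeds where that same text appears again.
`findall` collects group 1 from the one match (1 total).

['e']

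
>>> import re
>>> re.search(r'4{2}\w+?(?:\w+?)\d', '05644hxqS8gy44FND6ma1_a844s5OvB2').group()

'44hxqS8'

Lazy quantifiers expand one character at a time until the remainder of the pattern can match.
The match spans [3:10] → '44hxqS8'.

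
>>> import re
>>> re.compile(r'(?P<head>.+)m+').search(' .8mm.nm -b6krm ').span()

(0, 15)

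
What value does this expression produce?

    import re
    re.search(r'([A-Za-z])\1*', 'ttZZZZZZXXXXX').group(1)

`\1` is not a pattern — it's the concrete string captured by group 1, re-applied verbatim.
Unlike `match`, `search` isn't anchored — it looks for the pattern anywhere in the string.
The match spans [0:2] → 'tt'.
Captured: group 1 = 't'.

't'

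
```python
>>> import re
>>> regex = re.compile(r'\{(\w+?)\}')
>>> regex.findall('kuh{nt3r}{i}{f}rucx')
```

['nt3r', 'i', 'f']

One capturing group, so `findall` returns just the captured substring from each match — 3 in all.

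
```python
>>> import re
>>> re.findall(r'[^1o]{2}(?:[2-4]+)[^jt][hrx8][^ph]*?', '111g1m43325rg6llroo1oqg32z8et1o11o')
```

['m43325r', 'qg32z8']

The pattern matches exactly 2 of any character except [1o]; then one or more of a character in [2-4] (non-capturing group); then any character except [jt], then one of [hrx8], then zero or more of any character except [ph] (lazy).
Lazy quantifiers expand one character at a time until the remainder of the pattern can match.
Scanning left to right: at [5:12] → 'm43325r'; at [21:27] → 'qg32z8'.
With no groups in the pattern, `findall` gives back each whole match — 2 here.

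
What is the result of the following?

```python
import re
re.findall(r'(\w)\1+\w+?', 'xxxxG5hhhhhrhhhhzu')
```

`\1` is not a pattern — it's the concrete string captured by group 1, re-applied verbatim.
Scanning left to right: at [0:5] match 'xxxxG', group 1 = 'x'; at [6:12] match 'hhhhhr', group 1 = 'h'; at [12:17] match 'hhhhz', group 1 = 'h'.
Because there's exactly one group, `findall` drops the full match and keeps group 1 from each hit.

['x', 'h', 'h']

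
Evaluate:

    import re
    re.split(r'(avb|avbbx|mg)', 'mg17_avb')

Because the pattern has a capturing group, `split` also inserts each captured text between the pieces.

['', 'mg', '17_', 'avb', '']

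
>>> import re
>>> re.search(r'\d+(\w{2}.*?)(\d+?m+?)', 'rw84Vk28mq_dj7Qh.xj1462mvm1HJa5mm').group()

'84Vk28m'

Because the quantifier is non-greedy, it stops expanding at the earliest point where the rest of the pattern can succeed.
The match spans [2:9] → '84Vk28m'.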